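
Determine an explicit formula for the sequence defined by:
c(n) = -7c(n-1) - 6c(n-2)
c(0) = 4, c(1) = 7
Characteristic equation: x² + 7x + 6 = 0, which factors as (x - (-1))(x - (-6)) = 0.
Roots r₁ = -1, r₂ = -6 (distinct).
General solution: c(n) = A·(-1)^n + B·(-6)^n.
From c(0) = 4: A + B = 4.
From c(1) = 7: -A - 6B = 7.
Solving: A = \frac{31}{5}, B = - \frac{11}{5}.
So c(n) = \frac{31 \left(-1\right)^{n}}{5} - \frac{11 \left(-6\right)^{n}}{5}.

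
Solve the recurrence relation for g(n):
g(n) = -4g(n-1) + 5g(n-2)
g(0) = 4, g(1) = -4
Characteristic equation: x² + 4x - 5 = 0, which factors as (x - (-5))(x - (1)) = 0.
Roots r₁ = -5, r₂ = 1 (distinct).
General solution: g(n) = A·(-5)^n + B·(1)^n.
From g(0) = 4: A + B = 4.
From g(1) = -4: -5A + B = -4.
Solving: A = \frac{4}{3}, B = \frac{8}{3}.
So g(n) = \frac{4 \left(-5\right)^{n}}{3} + \frac{8}{3}.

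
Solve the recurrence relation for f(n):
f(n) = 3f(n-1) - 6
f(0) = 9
First-order linear non-homogeneous.
Homogeneous solution: f_h(n) = A·(3)^n.
Try constant particular solution f_p = K: K = 3K - 6 ⇒ K = 3.
General: f(n) = A·(3)^n + 3.
Apply f(0) = 9: A + 3 = 9 ⇒ A = 6.
So f(n) = 6 \cdot 3^{n} + 3.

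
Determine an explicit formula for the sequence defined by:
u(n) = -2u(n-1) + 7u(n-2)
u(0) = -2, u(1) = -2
Characteristic equation: x² + 2x - 7 = 0.
Discriminant Δ = (-2)² + 4·(7) = 32.
Roots r₁,₂ = (-2 ± √32)/2, so r₁ = -1 + 2 \sqrt{2}, r₂ = - 2 \sqrt{2} - 1.
General solution: u(n) = A·r₁^n + B·r₂^n.
From the initial conditions, A + B = -2 and r₁A + r₂B = -2.
Since r₁ - r₂ = √32: A = (-2 - (-2)r₂)/√32 = -1 - \frac{\sqrt{2}}{2}, and B = -2 - A = -1 + \frac{\sqrt{2}}{2}.
So u(n) = \left(-1 - \frac{\sqrt{2}}{2}\right)\left(-1 + 2 \sqrt{2}\right)^n + \left(-1 + \frac{\sqrt{2}}{2}\right)\left(- 2 \sqrt{2} - 1\right)^n.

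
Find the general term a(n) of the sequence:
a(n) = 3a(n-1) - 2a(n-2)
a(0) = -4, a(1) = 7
Characteristic equation: x² - 3x + 2 = 0, which factors as (x - (2))(x - (1)) = 0.
Roots r₁ = 2, r₂ = 1 (distinct).
General solution: a(n) = A·(2)^n + B·(1)^n.
From a(0) = -4: A + B = -4.
From a(1) = 7: 2A + B = 7.
Solving: A = 11, B = -15.
So a(n) = 11 \cdot 2^{n} - 15.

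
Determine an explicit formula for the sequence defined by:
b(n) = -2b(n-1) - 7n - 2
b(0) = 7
First-order linear with linear forcing.
Homogeneous solution: b_h(n) = A·(-2)^n.
Try particular b_p(n) = pn + q. Substituting:
  pn + q = -2(p(n-1) + q) - 7n - 2.
Matching the n-coefficient: p = -2p - 7 ⇒ p = - \frac{7}{3}.
Matching constants: q = 2p - 2q - 2 ⇒ q = - \frac{20}{9}.
General: b(n) = A·(-2)^n - \frac{7 n}{3} - \frac{20}{9}.
Apply b(0) = 7: A - \frac{20}{9} = 7 ⇒ A = \frac{83}{9}.
So b(n) = \frac{83 \left(-2\right)^{n}}{9} - \frac{7 n}{3} - \frac{20}{9}.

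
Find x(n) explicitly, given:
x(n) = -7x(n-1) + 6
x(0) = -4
First-order linear non-homogeneous.
Homogeneous solution: x_h(n) = A·(-7)^n.
Try constant particular solution x_p = K: K = -7K + 6 ⇒ K = \frac{3}{4}.
General: x(n) = A·(-7)^n + \frac{3}{4}.
Apply x(0) = -4: A + \frac{3}{4} = -4 ⇒ A = - \frac{19}{4}.
So x(n) = \frac{3}{4} - \frac{19 \left(-7\right)^{n}}{4}.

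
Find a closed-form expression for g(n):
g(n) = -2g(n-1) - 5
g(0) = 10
First-order linear non-homogeneous.
Homogeneous solution: g_h(n) = A·(-2)^n.
Try constant particular solution g_p = K: K = -2K - 5 ⇒ K = - \frac{5}{3}.
General: g(n) = A·(-2)^n - \frac{5}{3}.
Apply g(0) = 10: A - \frac{5}{3} = 10 ⇒ A = \frac{35}{3}.
So g(n) = \frac{35 \left(-2\right)^{n}}{3} - \frac{5}{3}.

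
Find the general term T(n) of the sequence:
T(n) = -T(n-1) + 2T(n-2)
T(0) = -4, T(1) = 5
Characteristic equation: x² + x - 2 = 0, which factors as (x - (1))(x - (-2)) = 0.
Roots r₁ = 1, r₂ = -2 (distinct).
General solution: T(n) = A·(1)^n + B·(-2)^n.
From T(0) = -4: A + B = -4.
From T(1) = 5: A - 2B = 5.
Solving: A = -1, B = -3.
So T(n) = - 3 \left(-2\right)^{n} - 1.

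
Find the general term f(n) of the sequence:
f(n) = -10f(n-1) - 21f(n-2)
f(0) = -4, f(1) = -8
Characteristic equation: x² + 10x + 21 = 0, which factors as (x - (-3))(x - (-7)) = 0.
Roots r₁ = -3, r₂ = -7 (distinct).
General solution: f(n) = A·(-3)^n + B·(-7)^n.
From f(0) = -4: A + B = -4.
From f(1) = -8: -3A - 7B = -8.
Solving: A = -9, B = 5.
So f(n) = - 9 \left(-3\right)^{n} + 5 \left(-7\right)^{n}.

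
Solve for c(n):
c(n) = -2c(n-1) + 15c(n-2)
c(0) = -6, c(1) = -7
Characteristic equation: x² + 2x - 15 = 0, which factors as (x - (-5))(x - (3)) = 0.
Roots r₁ = -5, r₂ = 3 (distinct).
General solution: c(n) = A·(-5)^n + B·(3)^n.
From c(0) = -6: A + B = -6.
From c(1) = -7: -5A + 3B = -7.
Solving: A = - \frac{11}{8}, B = - \frac{37}{8}.
So c(n) = - \frac{11 \left(-5\right)^{n}}{8} - \frac{37 \cdot 3^{n}}{8}.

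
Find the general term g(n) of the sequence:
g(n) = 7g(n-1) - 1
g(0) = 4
First-order linear non-homogeneous.
Homogeneous solution: g_h(n) = A·(7)^n.
Try constant particular solution g_p = K: K = 7K - 1 ⇒ K = \frac{1}{6}.
General: g(n) = A·(7)^n + \frac{1}{6}.
Apply g(0) = 4: A + \frac{1}{6} = 4 ⇒ A = \frac{23}{6}.
So g(n) = \frac{23 \cdot 7^{n}}{6} + \frac{1}{6}.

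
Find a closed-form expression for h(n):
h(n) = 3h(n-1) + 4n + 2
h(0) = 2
First-order linear with linear forcing.
Homogeneous solution: h_h(n) = A·(3)^n.
Try particular h_p(n) = pn + q. Substituting:
  pn + q = 3(p(n-1) + q) + 4n + 2.
Matching the n-coefficient: p = 3p + 4 ⇒ p = -2.
Matching constants: q = -3p + 3q + 2 ⇒ q = -4.
General: h(n) = A·(3)^n - 2 n - 4.
Apply h(0) = 2: A - 4 = 2 ⇒ A = 6.
So h(n) = 6 \cdot 3^{n} - 2 n - 4.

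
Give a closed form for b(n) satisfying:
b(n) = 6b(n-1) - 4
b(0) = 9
First-order linear non-homogeneous.
Homogeneous solution: b_h(n) = A·(6)^n.
Try constant particular solution b_p = K: K = 6K - 4 ⇒ K = \frac{4}{5}.
General: b(n) = A·(6)^n + \frac{4}{5}.
Apply b(0) = 9: A + \frac{4}{5} = 9 ⇒ A = \frac{41}{5}.
So b(n) = \frac{41 \cdot 6^{n}}{5} + \frac{4}{5}.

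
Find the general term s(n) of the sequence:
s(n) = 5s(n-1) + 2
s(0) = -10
First-order linear non-homogeneous.
Homogeneous solution: s_h(n) = A·(5)^n.
Try constant particular solution s_p = K: K = 5K + 2 ⇒ K = - \frac{1}{2}.
General: s(n) = A·(5)^n - \frac{1}{2}.
Apply s(0) = -10: A - \frac{1}{2} = -10 ⇒ A = - \frac{19}{2}.
So s(n) = - \frac{19 \cdot 5^{n}}{2} - \frac{1}{2}.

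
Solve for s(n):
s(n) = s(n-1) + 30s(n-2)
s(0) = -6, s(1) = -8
Characteristic equation: x² - x - 30 = 0, which factors as (x - (6))(x - (-5)) = 0.
Roots r₁ = 6, r₂ = -5 (distinct).
General solution: s(n) = A·(6)^n + B·(-5)^n.
From s(0) = -6: A + B = -6.
From s(1) = -8: 6A - 5B = -8.
Solving: A = - \frac{38}{11}, B = - \frac{28}{11}.
So s(n) = - \frac{28 \left(-5\right)^{n}}{11} - \frac{38 \cdot 6^{n}}{11}.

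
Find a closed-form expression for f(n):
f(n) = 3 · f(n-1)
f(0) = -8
Pure geometric recurrence with ratio 3.
By induction f(n) = f(0) · (3)^n = - 8 \cdot 3^{n}.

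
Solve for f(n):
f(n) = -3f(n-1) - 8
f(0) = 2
First-order linear non-homogeneous.
Homogeneous solution: f_h(n) = A·(-3)^n.
Try constant particular solution f_p = K: K = -3K - 8 ⇒ K = -2.
General: f(n) = A·(-3)^n - 2.
Apply f(0) = 2: A - 2 = 2 ⇒ A = 4.
So f(n) = 4 \left(-3\right)^{n} - 2.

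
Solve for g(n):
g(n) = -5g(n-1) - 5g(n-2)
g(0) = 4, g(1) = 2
Characteristic equation: x² + 5x + 5 = 0.
Discriminant Δ = (-5)² + 4·(-5) = 5.
Roots r₁,₂ = (-5 ± √5)/2, so r₁ = - \frac{5}{2} + \frac{\sqrt{5}}{2}, r₂ = - \frac{5}{2} - \frac{\sqrt{5}}{2}.
General solution: g(n) = A·r₁^n + B·r₂^n.
From the initial conditions, A + B = 4 and r₁A + r₂B = 2.
Since r₁ - r₂ = √5: A = (2 - (4)r₂)/√5 = 2 + \frac{12 \sqrt{5}}{5}, and B = 4 - A = 2 - \frac{12 \sqrt{5}}{5}.
So g(n) = \left(2 + \frac{12 \sqrt{5}}{5}\right)\left(- \frac{5}{2} + \frac{\sqrt{5}}{2}\right)^n + \left(2 - \frac{12 \sqrt{5}}{5}\right)\left(- \frac{5}{2} - \frac{\sqrt{5}}{2}\right)^n.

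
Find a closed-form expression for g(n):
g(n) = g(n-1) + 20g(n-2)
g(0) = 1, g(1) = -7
Characteristic equation: x² - x - 20 = 0, which factors as (x - (5))(x - (-4)) = 0.
Roots r₁ = 5, r₂ = -4 (distinct).
General solution: g(n) = A·(5)^n + B·(-4)^n.
From g(0) = 1: A + B = 1.
From g(1) = -7: 5A - 4B = -7.
Solving: A = - \frac{1}{3}, B = \frac{4}{3}.
So g(n) = \frac{4 \left(-4\right)^{n}}{3} - \frac{5^{n}}{3}.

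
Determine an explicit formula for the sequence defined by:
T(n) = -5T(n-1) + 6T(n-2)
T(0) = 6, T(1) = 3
Characteristic equation: x² + 5x - 6 = 0, which factors as (x - (-6))(x - (1)) = 0.
Roots r₁ = -6, r₂ = 1 (distinct).
General solution: T(n) = A·(-6)^n + B·(1)^n.
From T(0) = 6: A + B = 6.
From T(1) = 3: -6A + B = 3.
Solving: A = \frac{3}{7}, B = \frac{39}{7}.
So T(n) = \frac{3 \left(-6\right)^{n}}{7} + \frac{39}{7}.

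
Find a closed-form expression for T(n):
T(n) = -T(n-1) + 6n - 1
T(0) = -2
First-order linear with linear forcing.
Homogeneous solution: T_h(n) = A·(-1)^n.
Try particular T_p(n) = pn + q. Substituting:
  pn + q = -(p(n-1) + q) + 6n - 1.
Matching the n-coefficient: p = -p + 6 ⇒ p = 3.
Matching constants: q = p - q - 1 ⇒ q = 1.
General: T(n) = A·(-1)^n + 3 n + 1.
Apply T(0) = -2: A + 1 = -2 ⇒ A = -3.
So T(n) = - 3 \left(-1\right)^{n} + 3 n + 1.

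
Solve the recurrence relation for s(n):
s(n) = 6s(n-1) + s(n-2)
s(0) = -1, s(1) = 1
Characteristic equation: x² - 6x - 1 = 0.
Discriminant Δ = (6)² + 4·(1) = 40.
Roots r₁,₂ = (6 ± √40)/2, so r₁ = 3 + \sqrt{10}, r₂ = 3 - \sqrt{10}.
General solution: s(n) = A·r₁^n + B·r₂^n.
From the initial conditions, A + B = -1 and r₁A + r₂B = 1.
Since r₁ - r₂ = √40: A = (1 - (-1)r₂)/√40 = - \frac{1}{2} + \frac{\sqrt{10}}{5}, and B = -1 - A = - \frac{\sqrt{10}}{5} - \frac{1}{2}.
So s(n) = \left(- \frac{1}{2} + \frac{\sqrt{10}}{5}\right)\left(3 + \sqrt{10}\right)^n + \left(- \frac{\sqrt{10}}{5} - \frac{1}{2}\right)\left(3 - \sqrt{10}\right)^n.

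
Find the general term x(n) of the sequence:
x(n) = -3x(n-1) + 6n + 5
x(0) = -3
First-order linear with linear forcing.
Homogeneous solution: x_h(n) = A·(-3)^n.
Try particular x_p(n) = pn + q. Substituting:
  pn + q = -3(p(n-1) + q) + 6n + 5.
Matching the n-coefficient: p = -3p + 6 ⇒ p = \frac{3}{2}.
Matching constants: q = 3p - 3q + 5 ⇒ q = \frac{19}{8}.
General: x(n) = A·(-3)^n + \frac{3 n}{2} + \frac{19}{8}.
Apply x(0) = -3: A + \frac{19}{8} = -3 ⇒ A = - \frac{43}{8}.
So x(n) = - \frac{43 \left(-3\right)^{n}}{8} + \frac{3 n}{2} + \frac{19}{8}.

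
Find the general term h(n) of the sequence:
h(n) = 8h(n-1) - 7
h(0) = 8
First-order linear non-homogeneous.
Homogeneous solution: h_h(n) = A·(8)^n.
Try constant particular solution h_p = K: K = 8K - 7 ⇒ K = 1.
General: h(n) = A·(8)^n + 1.
Apply h(0) = 8: A + 1 = 8 ⇒ A = 7.
So h(n) = 7 \cdot 8^{n} + 1.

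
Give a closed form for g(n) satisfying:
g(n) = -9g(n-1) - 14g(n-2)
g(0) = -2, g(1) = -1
Characteristic equation: x² + 9x + 14 = 0, which factors as (x - (-2))(x - (-7)) = 0.
Roots r₁ = -2, r₂ = -7 (distinct).
General solution: g(n) = A·(-2)^n + B·(-7)^n.
From g(0) = -2: A + B = -2.
From g(1) = -1: -2A - 7B = -1.
Solving: A = -3, B = 1.
So g(n) = - 3 \left(-2\right)^{n} + \left(-7\right)^{n}.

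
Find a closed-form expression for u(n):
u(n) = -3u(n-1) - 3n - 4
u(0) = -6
First-order linear with linear forcing.
Homogeneous solution: u_h(n) = A·(-3)^n.
Try particular u_p(n) = pn + q. Substituting:
  pn + q = -3(p(n-1) + q) - 3n - 4.
Matching the n-coefficient: p = -3p - 3 ⇒ p = - \frac{3}{4}.
Matching constants: q = 3p - 3q - 4 ⇒ q = - \frac{25}{16}.
General: u(n) = A·(-3)^n - \frac{3 n}{4} - \frac{25}{16}.
Apply u(0) = -6: A - \frac{25}{16} = -6 ⇒ A = - \frac{71}{16}.
So u(n) = - \frac{71 \left(-3\right)^{n}}{16} - \frac{3 n}{4} - \frac{25}{16}.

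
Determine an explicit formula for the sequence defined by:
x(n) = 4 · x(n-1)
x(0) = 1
Pure geometric recurrence with ratio 4.
By induction x(n) = x(0) · (4)^n = 4^{n}.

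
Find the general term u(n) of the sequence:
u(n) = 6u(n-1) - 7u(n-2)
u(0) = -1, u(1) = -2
Characteristic equation: x² - 6x + 7 = 0.
Discriminant Δ = (6)² + 4·(-7) = 8.
Roots r₁,₂ = (6 ± √8)/2, so r₁ = \sqrt{2} + 3, r₂ = 3 - \sqrt{2}.
General solution: u(n) = A·r₁^n + B·r₂^n.
From the initial conditions, A + B = -1 and r₁A + r₂B = -2.
Since r₁ - r₂ = √8: A = (-2 - (-1)r₂)/√8 = - \frac{1}{2} + \frac{\sqrt{2}}{4}, and B = -1 - A = - \frac{1}{2} - \frac{\sqrt{2}}{4}.
So u(n) = \left(- \frac{1}{2} + \frac{\sqrt{2}}{4}\right)\left(\sqrt{2} + 3\right)^n + \left(- \frac{1}{2} - \frac{\sqrt{2}}{4}\right)\left(3 - \sqrt{2}\right)^n.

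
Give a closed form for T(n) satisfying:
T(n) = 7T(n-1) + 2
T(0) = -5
First-order linear non-homogeneous.
Homogeneous solution: T_h(n) = A·(7)^n.
Try constant particular solution T_p = K: K = 7K + 2 ⇒ K = - \frac{1}{3}.
General: T(n) = A·(7)^n - \frac{1}{3}.
Apply T(0) = -5: A - \frac{1}{3} = -5 ⇒ A = - \frac{14}{3}.
So T(n) = - \frac{14 \cdot 7^{n}}{3} - \frac{1}{3}.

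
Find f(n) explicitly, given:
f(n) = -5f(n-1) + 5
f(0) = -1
First-order linear non-homogeneous.
Homogeneous solution: f_h(n) = A·(-5)^n.
Try constant particular solution f_p = K: K = -5K + 5 ⇒ K = \frac{5}{6}.
General: f(n) = A·(-5)^n + \frac{5}{6}.
Apply f(0) = -1: A + \frac{5}{6} = -1 ⇒ A = - \frac{11}{6}.
So f(n) = \frac{5}{6} - \frac{11 \left(-5\right)^{n}}{6}.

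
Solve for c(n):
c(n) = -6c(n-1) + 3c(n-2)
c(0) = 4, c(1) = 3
Characteristic equation: x² + 6x - 3 = 0.
Discriminant Δ = (-6)² + 4·(3) = 48.
Roots r₁,₂ = (-6 ± √48)/2, so r₁ = -3 + 2 \sqrt{3}, r₂ = - 2 \sqrt{3} - 3.
General solution: c(n) = A·r₁^n + B·r₂^n.
From the initial conditions, A + B = 4 and r₁A + r₂B = 3.
Since r₁ - r₂ = √48: A = (3 - (4)r₂)/√48 = 2 + \frac{5 \sqrt{3}}{4}, and B = 4 - A = 2 - \frac{5 \sqrt{3}}{4}.
So c(n) = \left(2 + \frac{5 \sqrt{3}}{4}\right)\left(-3 + 2 \sqrt{3}\right)^n + \left(2 - \frac{5 \sqrt{3}}{4}\right)\left(- 2 \sqrt{3} - 3\right)^n.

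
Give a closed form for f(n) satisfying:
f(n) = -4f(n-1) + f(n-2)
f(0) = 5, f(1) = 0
Characteristic equation: x² + 4x - 1 = 0.
Discriminant Δ = (-4)² + 4·(1) = 20.
Roots r₁,₂ = (-4 ± √20)/2, so r₁ = -2 + \sqrt{5}, r₂ = - \sqrt{5} - 2.
General solution: f(n) = A·r₁^n + B·r₂^n.
From the initial conditions, A + B = 5 and r₁A + r₂B = 0.
Since r₁ - r₂ = √20: A = (0 - (5)r₂)/√20 = \sqrt{5} + \frac{5}{2}, and B = 5 - A = \frac{5}{2} - \sqrt{5}.
So f(n) = \left(\sqrt{5} + \frac{5}{2}\right)\left(-2 + \sqrt{5}\right)^n + \left(\frac{5}{2} - \sqrt{5}\right)\left(- \sqrt{5} - 2\right)^n.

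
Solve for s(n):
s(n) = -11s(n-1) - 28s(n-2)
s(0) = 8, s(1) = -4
Characteristic equation: x² + 11x + 28 = 0, which factors as (x - (-7))(x - (-4)) = 0.
Roots r₁ = -7, r₂ = -4 (distinct).
General solution: s(n) = A·(-7)^n + B·(-4)^n.
From s(0) = 8: A + B = 8.
From s(1) = -4: -7A - 4B = -4.
Solving: A = - \frac{28}{3}, B = \frac{52}{3}.
So s(n) = \frac{52 \left(-4\right)^{n}}{3} - \frac{28 \left(-7\right)^{n}}{3}.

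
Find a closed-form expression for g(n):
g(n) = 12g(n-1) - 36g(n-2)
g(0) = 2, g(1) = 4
Characteristic equation: x² - 12x + 36 = 0, which is (x - (6))².
Repeated root r = 6.
General solution: g(n) = (A + Bn)·(6)^n.
From g(0) = 2: A = 2.
From g(1) = 4: (A + B)·(6) = 4 ⇒ B = - \frac{4}{3}.
So g(n) = \left(2 - \frac{4 n}{3}\right) \cdot (6)^n.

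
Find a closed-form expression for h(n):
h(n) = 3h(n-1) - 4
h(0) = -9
First-order linear non-homogeneous.
Homogeneous solution: h_h(n) = A·(3)^n.
Try constant particular solution h_p = K: K = 3K - 4 ⇒ K = 2.
General: h(n) = A·(3)^n + 2.
Apply h(0) = -9: A + 2 = -9 ⇒ A = -11.
So h(n) = 2 - 11 \cdot 3^{n}.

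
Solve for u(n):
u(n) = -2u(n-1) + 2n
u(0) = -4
First-order linear with linear forcing.
Homogeneous solution: u_h(n) = A·(-2)^n.
Try particular u_p(n) = pn + q. Substituting:
  pn + q = -2(p(n-1) + q) + 2n.
Matching the n-coefficient: p = -2p + 2 ⇒ p = \frac{2}{3}.
Matching constants: q = 2p - 2q ⇒ q = \frac{4}{9}.
General: u(n) = A·(-2)^n + \frac{2 n}{3} + \frac{4}{9}.
Apply u(0) = -4: A + \frac{4}{9} = -4 ⇒ A = - \frac{40}{9}.
So u(n) = - \frac{40 \left(-2\right)^{n}}{9} + \frac{2 n}{3} + \frac{4}{9}.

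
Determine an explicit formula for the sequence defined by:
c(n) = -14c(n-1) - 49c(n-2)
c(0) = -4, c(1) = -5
Characteristic equation: x² + 14x + 49 = 0, which is (x - (-7))².
Repeated root r = -7.
General solution: c(n) = (A + Bn)·(-7)^n.
From c(0) = -4: A = -4.
From c(1) = -5: (A + B)·(-7) = -5 ⇒ B = \frac{33}{7}.
So c(n) = \left(\frac{33 n}{7} - 4\right) \cdot (-7)^n.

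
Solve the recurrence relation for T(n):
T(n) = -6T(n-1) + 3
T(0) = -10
First-order linear non-homogeneous.
Homogeneous solution: T_h(n) = A·(-6)^n.
Try constant particular solution T_p = K: K = -6K + 3 ⇒ K = \frac{3}{7}.
General: T(n) = A·(-6)^n + \frac{3}{7}.
Apply T(0) = -10: A + \frac{3}{7} = -10 ⇒ A = - \frac{73}{7}.
So T(n) = \frac{3}{7} - \frac{73 \left(-6\right)^{n}}{7}.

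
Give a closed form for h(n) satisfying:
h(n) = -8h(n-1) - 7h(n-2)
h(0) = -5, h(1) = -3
Characteristic equation: x² + 8x + 7 = 0, which factors as (x - (-1))(x - (-7)) = 0.
Roots r₁ = -1, r₂ = -7 (distinct).
General solution: h(n) = A·(-1)^n + B·(-7)^n.
From h(0) = -5: A + B = -5.
From h(1) = -3: -A - 7B = -3.
Solving: A = - \frac{19}{3}, B = \frac{4}{3}.
So h(n) = - \frac{19 \left(-1\right)^{n}}{3} + \frac{4 \left(-7\right)^{n}}{3}.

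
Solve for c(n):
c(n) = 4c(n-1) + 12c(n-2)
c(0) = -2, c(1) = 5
Characteristic equation: x² - 4x - 12 = 0, which factors as (x - (6))(x - (-2)) = 0.
Roots r₁ = 6, r₂ = -2 (distinct).
General solution: c(n) = A·(6)^n + B·(-2)^n.
From c(0) = -2: A + B = -2.
From c(1) = 5: 6A - 2B = 5.
Solving: A = \frac{1}{8}, B = - \frac{17}{8}.
So c(n) = - \frac{17 \left(-2\right)^{n}}{8} + \frac{6^{n}}{8}.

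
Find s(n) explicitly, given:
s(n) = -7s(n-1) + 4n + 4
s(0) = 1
First-order linear with linear forcing.
Homogeneous solution: s_h(n) = A·(-7)^n.
Try particular s_p(n) = pn + q. Substituting:
  pn + q = -7(p(n-1) + q) + 4n + 4.
Matching the n-coefficient: p = -7p + 4 ⇒ p = \frac{1}{2}.
Matching constants: q = 7p - 7q + 4 ⇒ q = \frac{15}{16}.
General: s(n) = A·(-7)^n + \frac{n}{2} + \frac{15}{16}.
Apply s(0) = 1: A + \frac{15}{16} = 1 ⇒ A = \frac{1}{16}.
So s(n) = \frac{\left(-7\right)^{n}}{16} + \frac{n}{2} + \frac{15}{16}.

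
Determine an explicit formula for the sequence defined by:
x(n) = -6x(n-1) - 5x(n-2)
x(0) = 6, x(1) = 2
Characteristic equation: x² + 6x + 5 = 0, which factors as (x - (-1))(x - (-5)) = 0.
Roots r₁ = -1, r₂ = -5 (distinct).
General solution: x(n) = A·(-1)^n + B·(-5)^n.
From x(0) = 6: A + B = 6.
From x(1) = 2: -A - 5B = 2.
Solving: A = 8, B = -2.
So x(n) = 8 \left(-1\right)^{n} - 2 \left(-5\right)^{n}.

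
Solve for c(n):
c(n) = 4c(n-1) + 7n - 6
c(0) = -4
First-order linear with linear forcing.
Homogeneous solution: c_h(n) = A·(4)^n.
Try particular c_p(n) = pn + q. Substituting:
  pn + q = 4(p(n-1) + q) + 7n - 6.
Matching the n-coefficient: p = 4p + 7 ⇒ p = - \frac{7}{3}.
Matching constants: q = -4p + 4q - 6 ⇒ q = - \frac{10}{9}.
General: c(n) = A·(4)^n - \frac{7 n}{3} - \frac{10}{9}.
Apply c(0) = -4: A - \frac{10}{9} = -4 ⇒ A = - \frac{26}{9}.
So c(n) = - \frac{26 \cdot 4^{n}}{9} - \frac{7 n}{3} - \frac{10}{9}.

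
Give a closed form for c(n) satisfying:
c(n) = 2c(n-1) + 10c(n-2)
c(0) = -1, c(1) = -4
Characteristic equation: x² - 2x - 10 = 0.
Discriminant Δ = (2)² + 4·(10) = 44.
Roots r₁,₂ = (2 ± √44)/2, so r₁ = 1 + \sqrt{11}, r₂ = 1 - \sqrt{11}.
General solution: c(n) = A·r₁^n + B·r₂^n.
From the initial conditions, A + B = -1 and r₁A + r₂B = -4.
Since r₁ - r₂ = √44: A = (-4 - (-1)r₂)/√44 = - \frac{1}{2} - \frac{3 \sqrt{11}}{22}, and B = -1 - A = - \frac{1}{2} + \frac{3 \sqrt{11}}{22}.
So c(n) = \left(- \frac{1}{2} - \frac{3 \sqrt{11}}{22}\right)\left(1 + \sqrt{11}\right)^n + \left(- \frac{1}{2} + \frac{3 \sqrt{11}}{22}\right)\left(1 - \sqrt{11}\right)^n.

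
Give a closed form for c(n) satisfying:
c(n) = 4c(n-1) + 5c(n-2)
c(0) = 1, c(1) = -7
Characteristic equation: x² - 4x - 5 = 0, which factors as (x - (-1))(x - (5)) = 0.
Roots r₁ = -1, r₂ = 5 (distinct).
General solution: c(n) = A·(-1)^n + B·(5)^n.
From c(0) = 1: A + B = 1.
From c(1) = -7: -A + 5B = -7.
Solving: A = 2, B = -1.
So c(n) = 2 \left(-1\right)^{n} - 5^{n}.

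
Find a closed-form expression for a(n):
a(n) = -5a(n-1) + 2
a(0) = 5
First-order linear non-homogeneous.
Homogeneous solution: a_h(n) = A·(-5)^n.
Try constant particular solution a_p = K: K = -5K + 2 ⇒ K = \frac{1}{3}.
General: a(n) = A·(-5)^n + \frac{1}{3}.
Apply a(0) = 5: A + \frac{1}{3} = 5 ⇒ A = \frac{14}{3}.
So a(n) = \frac{14 \left(-5\right)^{n}}{3} + \frac{1}{3}.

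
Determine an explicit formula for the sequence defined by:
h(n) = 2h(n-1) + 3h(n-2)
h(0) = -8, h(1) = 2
Characteristic equation: x² - 2x - 3 = 0, which factors as (x - (3))(x - (-1)) = 0.
Roots r₁ = 3, r₂ = -1 (distinct).
General solution: h(n) = A·(3)^n + B·(-1)^n.
From h(0) = -8: A + B = -8.
From h(1) = 2: 3A - B = 2.
Solving: A = - \frac{3}{2}, B = - \frac{13}{2}.
So h(n) = - \frac{13 \left(-1\right)^{n}}{2} - \frac{3 \cdot 3^{n}}{2}.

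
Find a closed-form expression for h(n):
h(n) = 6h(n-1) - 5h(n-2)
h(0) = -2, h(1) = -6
Characteristic equation: x² - 6x + 5 = 0, which factors as (x - (1))(x - (5)) = 0.
Roots r₁ = 1, r₂ = 5 (distinct).
General solution: h(n) = A·(1)^n + B·(5)^n.
From h(0) = -2: A + B = -2.
From h(1) = -6: A + 5B = -6.
Solving: A = -1, B = -1.
So h(n) = - 5^{n} - 1.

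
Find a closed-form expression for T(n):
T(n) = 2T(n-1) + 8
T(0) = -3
First-order linear non-homogeneous.
Homogeneous solution: T_h(n) = A·(2)^n.
Try constant particular solution T_p = K: K = 2K + 8 ⇒ K = -8.
General: T(n) = A·(2)^n - 8.
Apply T(0) = -3: A - 8 = -3 ⇒ A = 5.
So T(n) = 5 \cdot 2^{n} - 8.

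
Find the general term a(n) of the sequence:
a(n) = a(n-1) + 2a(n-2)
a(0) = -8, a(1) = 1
Characteristic equation: x² - x - 2 = 0, which factors as (x - (2))(x - (-1)) = 0.
Roots r₁ = 2, r₂ = -1 (distinct).
General solution: a(n) = A·(2)^n + B·(-1)^n.
From a(0) = -8: A + B = -8.
From a(1) = 1: 2A - B = 1.
Solving: A = - \frac{7}{3}, B = - \frac{17}{3}.
So a(n) = - \frac{17 \left(-1\right)^{n}}{3} - \frac{7 \cdot 2^{n}}{3}.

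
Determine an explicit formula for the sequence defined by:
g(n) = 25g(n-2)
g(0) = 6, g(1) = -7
Characteristic equation: x² - 25 = 0, which factors as (x - (-5))(x - (5)) = 0.
Roots r₁ = -5, r₂ = 5 (distinct).
General solution: g(n) = A·(-5)^n + B·(5)^n.
From g(0) = 6: A + B = 6.
From g(1) = -7: -5A + 5B = -7.
Solving: A = \frac{37}{10}, B = \frac{23}{10}.
So g(n) = \frac{37 \left(-5\right)^{n}}{10} + \frac{23 \cdot 5^{n}}{10}.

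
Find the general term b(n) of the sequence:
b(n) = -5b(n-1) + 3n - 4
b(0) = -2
First-order linear with linear forcing.
Homogeneous solution: b_h(n) = A·(-5)^n.
Try particular b_p(n) = pn + q. Substituting:
  pn + q = -5(p(n-1) + q) + 3n - 4.
Matching the n-coefficient: p = -5p + 3 ⇒ p = \frac{1}{2}.
Matching constants: q = 5p - 5q - 4 ⇒ q = - \frac{1}{4}.
General: b(n) = A·(-5)^n + \frac{n}{2} - \frac{1}{4}.
Apply b(0) = -2: A - \frac{1}{4} = -2 ⇒ A = - \frac{7}{4}.
So b(n) = - \frac{7 \left(-5\right)^{n}}{4} + \frac{n}{2} - \frac{1}{4}.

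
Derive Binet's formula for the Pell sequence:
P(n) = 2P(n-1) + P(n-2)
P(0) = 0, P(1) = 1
This is the Pell sequence.
Characteristic equation: x² - 2x - 1 = 0; roots r₁ = 1 + \sqrt{2}, r₂ = 1 - \sqrt{2}.
General: P(n) = A·r₁^n + B·r₂^n. Solving with P(0)=0, P(1)=1 gives A = \frac{\sqrt{2}}{4}, B = - \frac{\sqrt{2}}{4}.
So P(n) = \frac{\sqrt{2} \left(- \left(1 - \sqrt{2}\right)^{n} + \left(1 + \sqrt{2}\right)^{n}\right)}{4}.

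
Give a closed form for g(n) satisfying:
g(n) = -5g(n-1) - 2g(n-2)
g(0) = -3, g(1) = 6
Characteristic equation: x² + 5x + 2 = 0.
Discriminant Δ = (-5)² + 4·(-2) = 17.
Roots r₁,₂ = (-5 ± √17)/2, so r₁ = - \frac{5}{2} + \frac{\sqrt{17}}{2}, r₂ = - \frac{5}{2} - \frac{\sqrt{17}}{2}.
General solution: g(n) = A·r₁^n + B·r₂^n.
From the initial conditions, A + B = -3 and r₁A + r₂B = 6.
Since r₁ - r₂ = √17: A = (6 - (-3)r₂)/√17 = - \frac{3}{2} - \frac{3 \sqrt{17}}{34}, and B = -3 - A = - \frac{3}{2} + \frac{3 \sqrt{17}}{34}.
So g(n) = \left(- \frac{3}{2} - \frac{3 \sqrt{17}}{34}\right)\left(- \frac{5}{2} + \frac{\sqrt{17}}{2}\right)^n + \left(- \frac{3}{2} + \frac{3 \sqrt{17}}{34}\right)\left(- \frac{5}{2} - \frac{\sqrt{17}}{2}\right)^n.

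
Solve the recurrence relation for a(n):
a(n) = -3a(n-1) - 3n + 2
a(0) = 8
First-order linear with linear forcing.
Homogeneous solution: a_h(n) = A·(-3)^n.
Try particular a_p(n) = pn + q. Substituting:
  pn + q = -3(p(n-1) + q) - 3n + 2.
Matching the n-coefficient: p = -3p - 3 ⇒ p = - \frac{3}{4}.
Matching constants: q = 3p - 3q + 2 ⇒ q = - \frac{1}{16}.
General: a(n) = A·(-3)^n - \frac{3 n}{4} - \frac{1}{16}.
Apply a(0) = 8: A - \frac{1}{16} = 8 ⇒ A = \frac{129}{16}.
So a(n) = \frac{129 \left(-3\right)^{n}}{16} - \frac{3 n}{4} - \frac{1}{16}.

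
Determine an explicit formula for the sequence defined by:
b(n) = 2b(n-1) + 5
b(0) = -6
First-order linear non-homogeneous.
Homogeneous solution: b_h(n) = A·(2)^n.
Try constant particular solution b_p = K: K = 2K + 5 ⇒ K = -5.
General: b(n) = A·(2)^n - 5.
Apply b(0) = -6: A - 5 = -6 ⇒ A = -1.
So b(n) = - 2^{n} - 5.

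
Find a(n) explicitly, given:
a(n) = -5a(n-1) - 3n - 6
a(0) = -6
First-order linear with linear forcing.
Homogeneous solution: a_h(n) = A·(-5)^n.
Try particular a_p(n) = pn + q. Substituting:
  pn + q = -5(p(n-1) + q) - 3n - 6.
Matching the n-coefficient: p = -5p - 3 ⇒ p = - \frac{1}{2}.
Matching constants: q = 5p - 5q - 6 ⇒ q = - \frac{17}{12}.
General: a(n) = A·(-5)^n - \frac{n}{2} - \frac{17}{12}.
Apply a(0) = -6: A - \frac{17}{12} = -6 ⇒ A = - \frac{55}{12}.
So a(n) = - \frac{55 \left(-5\right)^{n}}{12} - \frac{n}{2} - \frac{17}{12}.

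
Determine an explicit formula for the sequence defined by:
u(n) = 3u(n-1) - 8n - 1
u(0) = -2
First-order linear with linear forcing.
Homogeneous solution: u_h(n) = A·(3)^n.
Try particular u_p(n) = pn + q. Substituting:
  pn + q = 3(p(n-1) + q) - 8n - 1.
Matching the n-coefficient: p = 3p - 8 ⇒ p = 4.
Matching constants: q = -3p + 3q - 1 ⇒ q = \frac{13}{2}.
General: u(n) = A·(3)^n + 4 n + \frac{13}{2}.
Apply u(0) = -2: A + \frac{13}{2} = -2 ⇒ A = - \frac{17}{2}.
So u(n) = - \frac{17 \cdot 3^{n}}{2} + 4 n + \frac{13}{2}.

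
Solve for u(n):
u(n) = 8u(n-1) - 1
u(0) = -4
First-order linear non-homogeneous.
Homogeneous solution: u_h(n) = A·(8)^n.
Try constant particular solution u_p = K: K = 8K - 1 ⇒ K = \frac{1}{7}.
General: u(n) = A·(8)^n + \frac{1}{7}.
Apply u(0) = -4: A + \frac{1}{7} = -4 ⇒ A = - \frac{29}{7}.
So u(n) = \frac{1}{7} - \frac{29 \cdot 8^{n}}{7}.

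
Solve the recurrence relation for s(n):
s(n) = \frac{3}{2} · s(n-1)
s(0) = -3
Pure geometric recurrence with ratio \frac{3}{2}.
By induction s(n) = s(0) · (\frac{3}{2})^n = - 3 \left(\frac{3}{2}\right)^{n}.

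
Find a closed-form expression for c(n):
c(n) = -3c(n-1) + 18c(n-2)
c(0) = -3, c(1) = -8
Characteristic equation: x² + 3x - 18 = 0, which factors as (x - (3))(x - (-6)) = 0.
Roots r₁ = 3, r₂ = -6 (distinct).
General solution: c(n) = A·(3)^n + B·(-6)^n.
From c(0) = -3: A + B = -3.
From c(1) = -8: 3A - 6B = -8.
Solving: A = - \frac{26}{9}, B = - \frac{1}{9}.
So c(n) = - \frac{\left(-6\right)^{n}}{9} - \frac{26 \cdot 3^{n}}{9}.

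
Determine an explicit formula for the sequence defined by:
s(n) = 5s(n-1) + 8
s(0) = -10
First-order linear non-homogeneous.
Homogeneous solution: s_h(n) = A·(5)^n.
Try constant particular solution s_p = K: K = 5K + 8 ⇒ K = -2.
General: s(n) = A·(5)^n - 2.
Apply s(0) = -10: A - 2 = -10 ⇒ A = -8.
So s(n) = - 8 \cdot 5^{n} - 2.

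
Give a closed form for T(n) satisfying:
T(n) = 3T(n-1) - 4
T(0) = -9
First-order linear non-homogeneous.
Homogeneous solution: T_h(n) = A·(3)^n.
Try constant particular solution T_p = K: K = 3K - 4 ⇒ K = 2.
General: T(n) = A·(3)^n + 2.
Apply T(0) = -9: A + 2 = -9 ⇒ A = -11.
So T(n) = 2 - 11 \cdot 3^{n}.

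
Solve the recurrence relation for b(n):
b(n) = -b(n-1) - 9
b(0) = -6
First-order linear non-homogeneous.
Homogeneous solution: b_h(n) = A·(-1)^n.
Try constant particular solution b_p = K: K = -K - 9 ⇒ K = - \frac{9}{2}.
General: b(n) = A·(-1)^n - \frac{9}{2}.
Apply b(0) = -6: A - \frac{9}{2} = -6 ⇒ A = - \frac{3}{2}.
So b(n) = - \frac{3 \left(-1\right)^{n}}{2} - \frac{9}{2}.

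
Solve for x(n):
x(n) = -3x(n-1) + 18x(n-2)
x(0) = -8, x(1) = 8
Characteristic equation: x² + 3x - 18 = 0, which factors as (x - (3))(x - (-6)) = 0.
Roots r₁ = 3, r₂ = -6 (distinct).
General solution: x(n) = A·(3)^n + B·(-6)^n.
From x(0) = -8: A + B = -8.
From x(1) = 8: 3A - 6B = 8.
Solving: A = - \frac{40}{9}, B = - \frac{32}{9}.
So x(n) = - \frac{32 \left(-6\right)^{n}}{9} - \frac{40 \cdot 3^{n}}{9}.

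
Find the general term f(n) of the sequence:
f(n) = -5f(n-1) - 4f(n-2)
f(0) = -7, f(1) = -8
Characteristic equation: x² + 5x + 4 = 0, which factors as (x - (-1))(x - (-4)) = 0.
Roots r₁ = -1, r₂ = -4 (distinct).
General solution: f(n) = A·(-1)^n + B·(-4)^n.
From f(0) = -7: A + B = -7.
From f(1) = -8: -A - 4B = -8.
Solving: A = -12, B = 5.
So f(n) = - 12 \left(-1\right)^{n} + 5 \left(-4\right)^{n}.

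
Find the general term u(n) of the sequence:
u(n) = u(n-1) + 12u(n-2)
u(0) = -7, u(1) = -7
Characteristic equation: x² - x - 12 = 0, which factors as (x - (4))(x - (-3)) = 0.
Roots r₁ = 4, r₂ = -3 (distinct).
General solution: u(n) = A·(4)^n + B·(-3)^n.
From u(0) = -7: A + B = -7.
From u(1) = -7: 4A - 3B = -7.
Solving: A = -4, B = -3.
So u(n) = - 3 \left(-3\right)^{n} - 4 \cdot 4^{n}.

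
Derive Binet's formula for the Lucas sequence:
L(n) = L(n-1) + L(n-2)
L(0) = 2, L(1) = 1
This is the Lucas sequence.
Characteristic equation: x² - x - 1 = 0; roots r₁ = \frac{1}{2} + \frac{\sqrt{5}}{2}, r₂ = \frac{1}{2} - \frac{\sqrt{5}}{2}.
General: L(n) = A·r₁^n + B·r₂^n. Solving with L(0)=2, L(1)=1 gives A = 1, B = 1.
So L(n) = 2^{- n} \left(\left(1 - \sqrt{5}\right)^{n} + \left(1 + \sqrt{5}\right)^{n}\right).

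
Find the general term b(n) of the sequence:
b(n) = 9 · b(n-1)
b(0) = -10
Pure geometric recurrence with ratio 9.
By induction b(n) = b(0) · (9)^n = - 10 \cdot 9^{n}.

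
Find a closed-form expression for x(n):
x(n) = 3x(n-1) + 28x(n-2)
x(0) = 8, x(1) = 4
Characteristic equation: x² - 3x - 28 = 0, which factors as (x - (-4))(x - (7)) = 0.
Roots r₁ = -4, r₂ = 7 (distinct).
General solution: x(n) = A·(-4)^n + B·(7)^n.
From x(0) = 8: A + B = 8.
From x(1) = 4: -4A + 7B = 4.
Solving: A = \frac{52}{11}, B = \frac{36}{11}.
So x(n) = \frac{52 \left(-4\right)^{n}}{11} + \frac{36 \cdot 7^{n}}{11}.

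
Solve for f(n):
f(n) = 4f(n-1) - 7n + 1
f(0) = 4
First-order linear with linear forcing.
Homogeneous solution: f_h(n) = A·(4)^n.
Try particular f_p(n) = pn + q. Substituting:
  pn + q = 4(p(n-1) + q) - 7n + 1.
Matching the n-coefficient: p = 4p - 7 ⇒ p = \frac{7}{3}.
Matching constants: q = -4p + 4q + 1 ⇒ q = \frac{25}{9}.
General: f(n) = A·(4)^n + \frac{7 n}{3} + \frac{25}{9}.
Apply f(0) = 4: A + \frac{25}{9} = 4 ⇒ A = \frac{11}{9}.
So f(n) = \frac{11 \cdot 4^{n}}{9} + \frac{7 n}{3} + \frac{25}{9}.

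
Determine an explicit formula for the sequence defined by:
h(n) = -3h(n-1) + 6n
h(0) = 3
First-order linear with linear forcing.
Homogeneous solution: h_h(n) = A·(-3)^n.
Try particular h_p(n) = pn + q. Substituting:
  pn + q = -3(p(n-1) + q) + 6n.
Matching the n-coefficient: p = -3p + 6 ⇒ p = \frac{3}{2}.
Matching constants: q = 3p - 3q ⇒ q = \frac{9}{8}.
General: h(n) = A·(-3)^n + \frac{3 n}{2} + \frac{9}{8}.
Apply h(0) = 3: A + \frac{9}{8} = 3 ⇒ A = \frac{15}{8}.
So h(n) = \frac{15 \left(-3\right)^{n}}{8} + \frac{3 n}{2} + \frac{9}{8}.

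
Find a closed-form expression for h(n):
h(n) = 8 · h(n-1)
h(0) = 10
Pure geometric recurrence with ratio 8.
By induction h(n) = h(0) · (8)^n = 10 \cdot 8^{n}.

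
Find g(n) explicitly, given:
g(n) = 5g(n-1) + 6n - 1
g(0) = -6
First-order linear with linear forcing.
Homogeneous solution: g_h(n) = A·(5)^n.
Try particular g_p(n) = pn + q. Substituting:
  pn + q = 5(p(n-1) + q) + 6n - 1.
Matching the n-coefficient: p = 5p + 6 ⇒ p = - \frac{3}{2}.
Matching constants: q = -5p + 5q - 1 ⇒ q = - \frac{13}{8}.
General: g(n) = A·(5)^n - \frac{3 n}{2} - \frac{13}{8}.
Apply g(0) = -6: A - \frac{13}{8} = -6 ⇒ A = - \frac{35}{8}.
So g(n) = - \frac{35 \cdot 5^{n}}{8} - \frac{3 n}{2} - \frac{13}{8}.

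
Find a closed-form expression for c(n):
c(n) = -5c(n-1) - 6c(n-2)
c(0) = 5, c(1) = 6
Characteristic equation: x² + 5x + 6 = 0, which factors as (x - (-2))(x - (-3)) = 0.
Roots r₁ = -2, r₂ = -3 (distinct).
General solution: c(n) = A·(-2)^n + B·(-3)^n.
From c(0) = 5: A + B = 5.
From c(1) = 6: -2A - 3B = 6.
Solving: A = 21, B = -16.
So c(n) = 21 \left(-2\right)^{n} - 16 \left(-3\right)^{n}.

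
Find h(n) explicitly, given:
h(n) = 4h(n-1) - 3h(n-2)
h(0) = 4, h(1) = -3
Characteristic equation: x² - 4x + 3 = 0, which factors as (x - (1))(x - (3)) = 0.
Roots r₁ = 1, r₂ = 3 (distinct).
General solution: h(n) = A·(1)^n + B·(3)^n.
From h(0) = 4: A + B = 4.
From h(1) = -3: A + 3B = -3.
Solving: A = \frac{15}{2}, B = - \frac{7}{2}.
So h(n) = \frac{15}{2} - \frac{7 \cdot 3^{n}}{2}.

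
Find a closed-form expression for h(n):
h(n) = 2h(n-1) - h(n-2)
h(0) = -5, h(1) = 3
Characteristic equation: x² - 2x + 1 = 0, which is (x - (1))².
Repeated root r = 1.
General solution: h(n) = (A + Bn)·(1)^n.
From h(0) = -5: A = -5.
From h(1) = 3: (A + B)·(1) = 3 ⇒ B = 8.
So h(n) = \left(8 n - 5\right) \cdot (1)^n.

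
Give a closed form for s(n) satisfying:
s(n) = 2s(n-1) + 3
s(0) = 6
First-order linear non-homogeneous.
Homogeneous solution: s_h(n) = A·(2)^n.
Try constant particular solution s_p = K: K = 2K + 3 ⇒ K = -3.
General: s(n) = A·(2)^n - 3.
Apply s(0) = 6: A - 3 = 6 ⇒ A = 9.
So s(n) = 9 \cdot 2^{n} - 3.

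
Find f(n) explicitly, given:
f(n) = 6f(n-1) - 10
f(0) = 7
First-order linear non-homogeneous.
Homogeneous solution: f_h(n) = A·(6)^n.
Try constant particular solution f_p = K: K = 6K - 10 ⇒ K = 2.
General: f(n) = A·(6)^n + 2.
Apply f(0) = 7: A + 2 = 7 ⇒ A = 5.
So f(n) = 5 \cdot 6^{n} + 2.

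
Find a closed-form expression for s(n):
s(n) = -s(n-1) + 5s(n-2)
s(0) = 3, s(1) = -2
Characteristic equation: x² + x - 5 = 0.
Discriminant Δ = (-1)² + 4·(5) = 21.
Roots r₁,₂ = (-1 ± √21)/2, so r₁ = - \frac{1}{2} + \frac{\sqrt{21}}{2}, r₂ = - \frac{\sqrt{21}}{2} - \frac{1}{2}.
General solution: s(n) = A·r₁^n + B·r₂^n.
From the initial conditions, A + B = 3 and r₁A + r₂B = -2.
Since r₁ - r₂ = √21: A = (-2 - (3)r₂)/√21 = \frac{3}{2} - \frac{\sqrt{21}}{42}, and B = 3 - A = \frac{\sqrt{21}}{42} + \frac{3}{2}.
So s(n) = \left(\frac{3}{2} - \frac{\sqrt{21}}{42}\right)\left(- \frac{1}{2} + \frac{\sqrt{21}}{2}\right)^n + \left(\frac{\sqrt{21}}{42} + \frac{3}{2}\right)\left(- \frac{\sqrt{21}}{2} - \frac{1}{2}\right)^n.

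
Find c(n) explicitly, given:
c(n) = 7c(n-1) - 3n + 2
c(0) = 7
First-order linear with linear forcing.
Homogeneous solution: c_h(n) = A·(7)^n.
Try particular c_p(n) = pn + q. Substituting:
  pn + q = 7(p(n-1) + q) - 3n + 2.
Matching the n-coefficient: p = 7p - 3 ⇒ p = \frac{1}{2}.
Matching constants: q = -7p + 7q + 2 ⇒ q = \frac{1}{4}.
General: c(n) = A·(7)^n + \frac{n}{2} + \frac{1}{4}.
Apply c(0) = 7: A + \frac{1}{4} = 7 ⇒ A = \frac{27}{4}.
So c(n) = \frac{27 \cdot 7^{n}}{4} + \frac{n}{2} + \frac{1}{4}.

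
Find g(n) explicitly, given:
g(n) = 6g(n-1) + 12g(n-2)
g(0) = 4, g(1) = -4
Characteristic equation: x² - 6x - 12 = 0.
Discriminant Δ = (6)² + 4·(12) = 84.
Roots r₁,₂ = (6 ± √84)/2, so r₁ = 3 + \sqrt{21}, r₂ = 3 - \sqrt{21}.
General solution: g(n) = A·r₁^n + B·r₂^n.
From the initial conditions, A + B = 4 and r₁A + r₂B = -4.
Since r₁ - r₂ = √84: A = (-4 - (4)r₂)/√84 = 2 - \frac{8 \sqrt{21}}{21}, and B = 4 - A = \frac{8 \sqrt{21}}{21} + 2.
So g(n) = \left(2 - \frac{8 \sqrt{21}}{21}\right)\left(3 + \sqrt{21}\right)^n + \left(\frac{8 \sqrt{21}}{21} + 2\right)\left(3 - \sqrt{21}\right)^n.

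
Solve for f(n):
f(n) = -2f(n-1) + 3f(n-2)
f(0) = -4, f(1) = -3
Characteristic equation: x² + 2x - 3 = 0, which factors as (x - (1))(x - (-3)) = 0.
Roots r₁ = 1, r₂ = -3 (distinct).
General solution: f(n) = A·(1)^n + B·(-3)^n.
From f(0) = -4: A + B = -4.
From f(1) = -3: A - 3B = -3.
Solving: A = - \frac{15}{4}, B = - \frac{1}{4}.
So f(n) = - \frac{\left(-3\right)^{n}}{4} - \frac{15}{4}.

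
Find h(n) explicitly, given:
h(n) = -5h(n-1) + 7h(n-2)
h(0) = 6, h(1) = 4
Characteristic equation: x² + 5x - 7 = 0.
Discriminant Δ = (-5)² + 4·(7) = 53.
Roots r₁,₂ = (-5 ± √53)/2, so r₁ = - \frac{5}{2} + \frac{\sqrt{53}}{2}, r₂ = - \frac{\sqrt{53}}{2} - \frac{5}{2}.
General solution: h(n) = A·r₁^n + B·r₂^n.
From the initial conditions, A + B = 6 and r₁A + r₂B = 4.
Since r₁ - r₂ = √53: A = (4 - (6)r₂)/√53 = \frac{19 \sqrt{53}}{53} + 3, and B = 6 - A = 3 - \frac{19 \sqrt{53}}{53}.
So h(n) = \left(\frac{19 \sqrt{53}}{53} + 3\right)\left(- \frac{5}{2} + \frac{\sqrt{53}}{2}\right)^n + \left(3 - \frac{19 \sqrt{53}}{53}\right)\left(- \frac{\sqrt{53}}{2} - \frac{5}{2}\right)^n.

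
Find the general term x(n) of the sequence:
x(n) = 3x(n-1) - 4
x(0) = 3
First-order linear non-homogeneous.
Homogeneous solution: x_h(n) = A·(3)^n.
Try constant particular solution x_p = K: K = 3K - 4 ⇒ K = 2.
General: x(n) = A·(3)^n + 2.
Apply x(0) = 3: A + 2 = 3 ⇒ A = 1.
So x(n) = 3^{n} + 2.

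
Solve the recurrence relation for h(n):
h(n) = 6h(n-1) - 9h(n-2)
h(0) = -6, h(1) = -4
Characteristic equation: x² - 6x + 9 = 0, which is (x - (3))².
Repeated root r = 3.
General solution: h(n) = (A + Bn)·(3)^n.
From h(0) = -6: A = -6.
From h(1) = -4: (A + B)·(3) = -4 ⇒ B = \frac{14}{3}.
So h(n) = \left(\frac{14 n}{3} - 6\right) \cdot (3)^n.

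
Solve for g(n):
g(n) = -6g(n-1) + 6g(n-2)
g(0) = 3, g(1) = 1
Characteristic equation: x² + 6x - 6 = 0.
Discriminant Δ = (-6)² + 4·(6) = 60.
Roots r₁,₂ = (-6 ± √60)/2, so r₁ = -3 + \sqrt{15}, r₂ = - \sqrt{15} - 3.
General solution: g(n) = A·r₁^n + B·r₂^n.
From the initial conditions, A + B = 3 and r₁A + r₂B = 1.
Since r₁ - r₂ = √60: A = (1 - (3)r₂)/√60 = \frac{\sqrt{15}}{3} + \frac{3}{2}, and B = 3 - A = \frac{3}{2} - \frac{\sqrt{15}}{3}.
So g(n) = \left(\frac{\sqrt{15}}{3} + \frac{3}{2}\right)\left(-3 + \sqrt{15}\right)^n + \left(\frac{3}{2} - \frac{\sqrt{15}}{3}\right)\left(- \sqrt{15} - 3\right)^n.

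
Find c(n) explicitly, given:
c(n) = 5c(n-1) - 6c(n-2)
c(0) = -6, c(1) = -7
Characteristic equation: x² - 5x + 6 = 0, which factors as (x - (3))(x - (2)) = 0.
Roots r₁ = 3, r₂ = 2 (distinct).
General solution: c(n) = A·(3)^n + B·(2)^n.
From c(0) = -6: A + B = -6.
From c(1) = -7: 3A + 2B = -7.
Solving: A = 5, B = -11.
So c(n) = - 11 \cdot 2^{n} + 5 \cdot 3^{n}.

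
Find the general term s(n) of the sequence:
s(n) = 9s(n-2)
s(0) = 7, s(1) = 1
Characteristic equation: x² - 9 = 0, which factors as (x - (-3))(x - (3)) = 0.
Roots r₁ = -3, r₂ = 3 (distinct).
General solution: s(n) = A·(-3)^n + B·(3)^n.
From s(0) = 7: A + B = 7.
From s(1) = 1: -3A + 3B = 1.
Solving: A = \frac{10}{3}, B = \frac{11}{3}.
So s(n) = \frac{10 \left(-3\right)^{n}}{3} + \frac{11 \cdot 3^{n}}{3}.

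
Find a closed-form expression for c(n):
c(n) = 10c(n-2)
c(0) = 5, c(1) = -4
Characteristic equation: x² - 10 = 0.
Discriminant Δ = (0)² + 4·(10) = 40.
Roots r₁,₂ = (0 ± √40)/2, so r₁ = \sqrt{10}, r₂ = - \sqrt{10}.
General solution: c(n) = A·r₁^n + B·r₂^n.
From the initial conditions, A + B = 5 and r₁A + r₂B = -4.
Since r₁ - r₂ = √40: A = (-4 - (5)r₂)/√40 = \frac{5}{2} - \frac{\sqrt{10}}{5}, and B = 5 - A = \frac{\sqrt{10}}{5} + \frac{5}{2}.
So c(n) = \left(\frac{5}{2} - \frac{\sqrt{10}}{5}\right)\left(\sqrt{10}\right)^n + \left(\frac{\sqrt{10}}{5} + \frac{5}{2}\right)\left(- \sqrt{10}\right)^n.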